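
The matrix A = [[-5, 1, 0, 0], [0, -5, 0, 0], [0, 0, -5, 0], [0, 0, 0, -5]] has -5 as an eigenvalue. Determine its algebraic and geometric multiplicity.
algebraic multiplicity 4, geometric multiplicity 3

The characteristic polynomial is (x + 5)^4, so the factor x + 5 appears with exponent 4: the algebraic multiplicity is 4.

rank(A + 5I) = 1, so the eigenspace has dimension 4 - 1 = 3: the geometric multiplicity is 3.

Since 3 < 4, A is not diagonalizable.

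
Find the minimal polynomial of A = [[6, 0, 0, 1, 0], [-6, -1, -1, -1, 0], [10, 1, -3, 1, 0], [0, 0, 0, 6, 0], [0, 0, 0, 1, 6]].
m_A(x) = (x - 6)^2(x + 2)^2

The characteristic polynomial factors as (x - 6)^3(x + 2)^2. The minimal polynomial is ∏(x - λ)^{k_λ} where k_λ is the size of the largest Jordan block at λ.

For λ = -2: rank(A + 2I) = 4, and the largest Jordan block has size 2 (the smallest k with rank((A + 2I)^k) = rank((A + 2I)^(k+1))).
For λ = 6: rank(A - 6I) = 3, and the largest Jordan block has size 2 (the smallest k with rank((A - 6I)^k) = rank((A - 6I)^(k+1))).

So m_A(x) = (x - 6)^2(x + 2)^2.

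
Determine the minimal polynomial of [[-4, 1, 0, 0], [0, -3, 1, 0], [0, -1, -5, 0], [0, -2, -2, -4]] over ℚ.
m_A(x) = (x + 4)^3

The characteristic polynomial factors as (x + 4)^4. The minimal polynomial is ∏(x - λ)^{k_λ} where k_λ is the size of the largest Jordan block at λ.

For λ = -4: rank(A + 4I) = 2, and the largest Jordan block has size 3 (the smallest k with rank((A + 4I)^k) = rank((A + 4I)^(k+1))).

So m_A(x) = (x + 4)^3.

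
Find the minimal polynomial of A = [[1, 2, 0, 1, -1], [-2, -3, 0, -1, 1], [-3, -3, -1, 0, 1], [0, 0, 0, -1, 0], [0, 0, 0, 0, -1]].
The characteristic polynomial factors as (x + 1)^5. The minimal polynomial is ∏(x - λ)^{k_λ} where k_λ is the size of the largest Jordan block at λ.

For λ = -1: rank(A + I) = 2, and the largest Jordan block has size 2 (the smallest k with rank((A + I)^k) = rank((A + I)^(k+1))).

So m_A(x) = (x + 1)^2.

m_A(x) = (x + 1)^2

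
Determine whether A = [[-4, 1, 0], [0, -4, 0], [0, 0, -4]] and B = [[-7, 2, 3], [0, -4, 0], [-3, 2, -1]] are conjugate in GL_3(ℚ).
Yes.

Two matrices over a field are similar if and only if they have the same invariant factors.

Both A and B have characteristic polynomial (x + 4)^3 and minimal polynomial (x + 4)^2. Computing further, both have invariant factors x + 4, (x + 4)^2. Hence A and B are similar.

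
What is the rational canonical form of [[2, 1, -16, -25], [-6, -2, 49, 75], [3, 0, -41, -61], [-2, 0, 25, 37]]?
The invariant factors of A (the non-unit diagonal entries of the Smith normal form of xI - A over ℚ[x]) are (x^2 + 2x + 2)^2, each dividing the next. The characteristic polynomial is their product, (x^2 + 2x + 2)^2.

The rational canonical form is the block-diagonal matrix of companion matrices C(f_i):
R = [[0, 0, 0, -4], [1, 0, 0, -8], [0, 1, 0, -8], [0, 0, 1, -4]].

Note the characteristic polynomial does not split into linear factors over ℚ, so A has no Jordan form over ℚ; the rational canonical form exists over any field.

R = [[0, 0, 0, -4], [1, 0, 0, -8], [0, 1, 0, -8], [0, 0, 1, -4]]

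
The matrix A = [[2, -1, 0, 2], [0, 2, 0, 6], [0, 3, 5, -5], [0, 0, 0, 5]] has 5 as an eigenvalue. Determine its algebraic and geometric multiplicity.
The characteristic polynomial is (x - 5)^2(x - 2)^2, so the factor x - 5 appears with exponent 2: the algebraic multiplicity is 2.

rank(A - 5I) = 3, so the eigenspace has dimension 4 - 3 = 1: the geometric multiplicity is 1.

Since 1 < 2, A is not diagonalizable.

algebraic multiplicity 2, geometric multiplicity 1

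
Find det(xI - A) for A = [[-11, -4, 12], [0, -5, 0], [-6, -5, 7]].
χ_A(x) = (x - 1)(x + 5)^2

xI - A = [[x + 11, 4, -12], [0, x + 5, 0], [6, 5, x - 7]].

Expanding det(xI - A) along the first row:
det(xI - A) = + (x + 11)·det([[x + 5, 0], [5, x - 7]]) - (4)·det([[0, 0], [6, x - 7]]) + (-12)·det([[0, x + 5], [6, 5]]).

Evaluating gives χ_A(x) = x^3 + 9x^2 + 15x - 25 = (x - 1)(x + 5)^2.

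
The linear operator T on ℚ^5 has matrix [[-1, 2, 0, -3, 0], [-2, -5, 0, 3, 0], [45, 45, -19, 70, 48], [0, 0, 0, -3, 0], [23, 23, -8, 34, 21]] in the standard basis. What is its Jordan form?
J = [[-3, 1, 0, 0, 0], [0, -3, 0, 0, 0], [0, 0, -3, 1, 0], [0, 0, 0, -3, 0], [0, 0, 0, 0, 5]]

The characteristic polynomial is det(xI - A) = (x - 5)(x + 3)^4, so the eigenvalues are -3 (algebraic multiplicity 4), 5 (algebraic multiplicity 1).

For λ = -3: rank(A + 3I) = 3, rank((A + 3I)^2) = 1. The eigenspace has dimension 5 - 3 = 2, so there are 2 Jordan blocks; the rank sequence gives block sizes [2, 2].

For λ = 5: algebraic multiplicity 1 gives one 1×1 block.

Assembling the blocks gives the Jordan form J above.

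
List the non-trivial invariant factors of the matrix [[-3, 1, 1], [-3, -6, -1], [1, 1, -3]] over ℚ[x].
The Jordan structure of A has elementary divisors (x + 4)^3. Arranging the block sizes at each eigenvalue in decreasing order and taking row products gives the invariant factors.

Invariant factors (smallest first, each dividing the next): (x + 4)^3.

Check: the last factor (x + 4)^3 is the minimal polynomial, and the product (x + 4)^3 is the characteristic polynomial.

(x + 4)^3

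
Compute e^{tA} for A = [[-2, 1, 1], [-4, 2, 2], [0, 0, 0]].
e^{tA} = [[1 - 2*t, t, t], [-4*t, 2*t + 1, 2*t], [0, 0, 1]]

A has Jordan form J = [[0, 1, 0], [0, 0, 0], [0, 0, 0]] with A = PJP^{-1}, so e^{tA} = P e^{tJ} P^{-1}.

For a Jordan block J_k(λ), e^{tJ_k(λ)} = e^{λt} · (I + tN + t^2 N^2/2! + ... + t^{k-1} N^{k-1}/(k-1)!) where N is the nilpotent superdiagonal part.

Assembling the blocks and conjugating back gives the entries of e^{tA} as shown above.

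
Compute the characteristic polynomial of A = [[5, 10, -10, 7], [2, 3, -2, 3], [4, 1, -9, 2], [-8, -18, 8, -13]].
χ_A(x) = (x + 3)^3(x + 5)

xI - A = [[x - 5, -10, 10, -7], [-2, x - 3, 2, -3], [-4, -1, x + 9, -2], [8, 18, -8, x + 13]].

Expanding det(xI - A) along the first row:
det(xI - A) = + (x - 5)·det([[x - 3, 2, -3], [-1, x + 9, -2], [18, -8, x + 13]]) - (-10)·det([[-2, 2, -3], [-4, x + 9, -2], [8, -8, x + 13]]) + (10)·det([[-2, x - 3, -3], [-4, -1, -2], [8, 18, x + 13]]) - (-7)·det([[-2, x - 3, 2], [-4, -1, x + 9], [8, 18, -8]]).

Evaluating gives χ_A(x) = x^4 + 14x^3 + 72x^2 + 162x + 135 = (x + 3)^3(x + 5).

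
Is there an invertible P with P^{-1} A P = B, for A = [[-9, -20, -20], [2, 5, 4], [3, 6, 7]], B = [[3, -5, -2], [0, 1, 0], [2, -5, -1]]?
Yes.

Two matrices over a field are similar if and only if they have the same invariant factors.

Both A and B have characteristic polynomial (x - 1)^3 and minimal polynomial (x - 1)^2. Computing further, both have invariant factors x - 1, (x - 1)^2. Hence A and B are similar.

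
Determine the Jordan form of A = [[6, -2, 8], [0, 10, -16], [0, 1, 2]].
J = [[6, 1, 0], [0, 6, 0], [0, 0, 6]]

The characteristic polynomial is det(xI - A) = (x - 6)^3, so the eigenvalues are 6 (algebraic multiplicity 3).

For λ = 6: rank(A - 6I) = 1, rank((A - 6I)^2) = 0. The eigenspace has dimension 3 - 1 = 2, so there are 2 Jordan blocks; the rank sequence gives block sizes [2, 1].

Assembling the blocks gives the Jordan form J above.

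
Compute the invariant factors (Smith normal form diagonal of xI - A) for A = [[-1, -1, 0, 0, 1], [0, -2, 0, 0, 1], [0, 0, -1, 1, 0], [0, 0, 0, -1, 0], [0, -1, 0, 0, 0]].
x + 1, (x + 1)^2, (x + 1)^2

The Jordan structure of A has elementary divisors (x + 1)^2, (x + 1)^2, (x + 1). Arranging the block sizes at each eigenvalue in decreasing order and taking row products gives the invariant factors.

Invariant factors (smallest first, each dividing the next): x + 1, (x + 1)^2, (x + 1)^2.

Check: the last factor (x + 1)^2 is the minimal polynomial, and the product (x + 1)^5 is the characteristic polynomial.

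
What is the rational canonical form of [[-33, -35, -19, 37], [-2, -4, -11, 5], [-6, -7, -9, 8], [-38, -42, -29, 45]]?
The invariant factors of A (the non-unit diagonal entries of the Smith normal form of xI - A over ℚ[x]) are (x + 2)(x + 3)(x^2 - 4x - 4), each dividing the next. The characteristic polynomial is their product, (x + 2)(x + 3)(x^2 - 4x - 4).

The rational canonical form is the block-diagonal matrix of companion matrices C(f_i):
R = [[0, 0, 0, 24], [1, 0, 0, 44], [0, 1, 0, 18], [0, 0, 1, -1]].

Note the characteristic polynomial does not split into linear factors over ℚ, so A has no Jordan form over ℚ; the rational canonical form exists over any field.

R = [[0, 0, 0, 24], [1, 0, 0, 44], [0, 1, 0, 18], [0, 0, 1, -1]]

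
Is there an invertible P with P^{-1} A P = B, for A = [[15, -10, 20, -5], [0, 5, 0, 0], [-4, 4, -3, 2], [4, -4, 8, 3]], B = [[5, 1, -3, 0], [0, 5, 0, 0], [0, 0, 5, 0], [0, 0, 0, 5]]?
Yes.

Two matrices over a field are similar if and only if they have the same invariant factors.

Both A and B have characteristic polynomial (x - 5)^4 and minimal polynomial (x - 5)^2. Computing further, both have invariant factors x - 5, x - 5, (x - 5)^2. Hence A and B are similar.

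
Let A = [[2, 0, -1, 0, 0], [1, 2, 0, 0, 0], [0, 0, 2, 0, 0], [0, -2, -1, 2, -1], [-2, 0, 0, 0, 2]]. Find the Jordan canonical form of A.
J = [[2, 1, 0, 0, 0], [0, 2, 1, 0, 0], [0, 0, 2, 0, 0], [0, 0, 0, 2, 1], [0, 0, 0, 0, 2]]

The characteristic polynomial is det(xI - A) = (x - 2)^5, so the eigenvalues are 2 (algebraic multiplicity 5).

For λ = 2: rank(A - 2I) = 3, rank((A - 2I)^2) = 1, rank((A - 2I)^3) = 0. The eigenspace has dimension 5 - 3 = 2, so there are 2 Jordan blocks; the rank sequence gives block sizes [3, 2].

Assembling the blocks gives the Jordan form J above.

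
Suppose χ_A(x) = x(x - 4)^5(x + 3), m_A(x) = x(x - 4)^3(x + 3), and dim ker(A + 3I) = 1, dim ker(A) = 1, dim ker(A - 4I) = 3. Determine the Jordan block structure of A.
Jordan blocks: (-3, 1), (0, 1), (4, 3), (4, 1), (4, 1)

λ = -3: algebraic multiplicity 1 (exponent in χ_A), largest block size 1 (exponent in m_A), 1 block (geometric multiplicity). This forces block sizes [1].
λ = 0: algebraic multiplicity 1 (exponent in χ_A), largest block size 1 (exponent in m_A), 1 block (geometric multiplicity). This forces block sizes [1].
λ = 4: algebraic multiplicity 5 (exponent in χ_A), largest block size 3 (exponent in m_A), 3 blocks (geometric multiplicity). These force block sizes [3, 1, 1].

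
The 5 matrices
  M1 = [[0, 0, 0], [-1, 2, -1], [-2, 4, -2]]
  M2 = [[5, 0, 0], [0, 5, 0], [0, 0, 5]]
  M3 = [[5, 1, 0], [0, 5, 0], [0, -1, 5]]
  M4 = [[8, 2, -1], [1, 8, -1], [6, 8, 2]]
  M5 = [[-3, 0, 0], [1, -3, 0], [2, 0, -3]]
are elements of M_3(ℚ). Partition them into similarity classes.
Characteristic polynomials: χ_{M1} = x^3, χ_{M2} = (x - 5)^3, χ_{M3} = (x - 5)^3, χ_{M4} = (x - 6)^3, χ_{M5} = (x + 3)^3.

{M1}: invariant factors x, x^2.

{M2}: invariant factors x - 5, x - 5, x - 5.

{M3}: invariant factors x - 5, (x - 5)^2.

{M4}: invariant factors (x - 6)^3.

{M5}: invariant factors x + 3, (x + 3)^2.

Matrices are similar if and only if their invariant-factor lists agree; the partition into similarity classes is {M1}, {M2}, {M3}, {M4}, {M5}.

5 classes: {M1}, {M2}, {M3}, {M4}, {M5}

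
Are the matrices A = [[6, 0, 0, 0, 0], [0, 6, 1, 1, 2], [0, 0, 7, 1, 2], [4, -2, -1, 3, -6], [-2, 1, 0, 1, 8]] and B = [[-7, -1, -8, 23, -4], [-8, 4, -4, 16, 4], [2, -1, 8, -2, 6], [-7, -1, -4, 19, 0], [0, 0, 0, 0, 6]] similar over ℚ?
Yes.

Two matrices over a field are similar if and only if they have the same invariant factors.

Both A and B have characteristic polynomial (x - 6)^5 and minimal polynomial (x - 6)^2. Computing further, both have invariant factors x - 6, (x - 6)^2, (x - 6)^2. Hence A and B are similar.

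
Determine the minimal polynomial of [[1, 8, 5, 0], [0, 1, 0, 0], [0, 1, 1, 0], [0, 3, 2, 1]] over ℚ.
m_A(x) = (x - 1)^3

The characteristic polynomial factors as (x - 1)^4. The minimal polynomial is ∏(x - λ)^{k_λ} where k_λ is the size of the largest Jordan block at λ.

For λ = 1: rank(A - I) = 2, and the largest Jordan block has size 3 (the smallest k with rank((A - I)^k) = rank((A - I)^(k+1))).

So m_A(x) = (x - 1)^3.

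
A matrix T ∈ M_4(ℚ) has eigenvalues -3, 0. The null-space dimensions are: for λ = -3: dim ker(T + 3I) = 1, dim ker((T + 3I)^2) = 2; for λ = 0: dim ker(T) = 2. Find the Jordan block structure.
Jordan blocks: (-3, 2), (0, 1), (0, 1)

λ = -3: successive nullity increments [1, 1] count blocks of size ≥ k; block sizes are [2].
λ = 0: successive nullity increments [2] count blocks of size ≥ k; block sizes are [1, 1].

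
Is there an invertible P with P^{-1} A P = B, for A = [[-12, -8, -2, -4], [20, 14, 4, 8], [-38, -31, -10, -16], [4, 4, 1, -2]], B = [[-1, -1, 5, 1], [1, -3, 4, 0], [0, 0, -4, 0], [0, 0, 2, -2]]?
Two matrices over a field are similar if and only if they have the same invariant factors.

Both A and B have characteristic polynomial (x + 2)^3(x + 4) and minimal polynomial (x + 2)^3(x + 4). Computing further, both have invariant factors (x + 2)^3(x + 4). Hence A and B are similar.

Yes.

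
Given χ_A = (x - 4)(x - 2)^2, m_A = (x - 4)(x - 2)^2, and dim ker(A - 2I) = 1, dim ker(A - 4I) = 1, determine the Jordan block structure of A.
Jordan blocks: (2, 2), (4, 1)

λ = 2: algebraic multiplicity 2 (exponent in χ_A), largest block size 2 (exponent in m_A), 1 block (geometric multiplicity). This forces block sizes [2].
λ = 4: algebraic multiplicity 1 (exponent in χ_A), largest block size 1 (exponent in m_A), 1 block (geometric multiplicity). This forces block sizes [1].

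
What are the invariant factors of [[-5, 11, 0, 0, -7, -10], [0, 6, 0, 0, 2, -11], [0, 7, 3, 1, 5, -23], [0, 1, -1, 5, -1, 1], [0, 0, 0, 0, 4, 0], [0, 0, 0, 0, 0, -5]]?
The Jordan structure of A has elementary divisors (x + 5)^2, (x - 4)^2, (x - 4), (x - 6). Arranging the block sizes at each eigenvalue in decreasing order and taking row products gives the invariant factors.

Invariant factors (smallest first, each dividing the next): x - 4, (x - 6)(x - 4)^2(x + 5)^2.

Check: the last factor (x - 6)(x - 4)^2(x + 5)^2 is the minimal polynomial, and the product (x - 6)(x - 4)^3(x + 5)^2 is the characteristic polynomial.

x - 4, (x - 6)(x - 4)^2(x + 5)^2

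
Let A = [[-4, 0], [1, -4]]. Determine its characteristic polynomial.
χ_A(x) = (x + 4)^2

xI - A = [[x + 4, 0], [-1, x + 4]].

Expanding det(xI - A) along the first row:
det(xI - A) = + (x + 4)·det([[x + 4]]) - (0)·det([[-1]]).

Evaluating gives χ_A(x) = x^2 + 8x + 16 = (x + 4)^2.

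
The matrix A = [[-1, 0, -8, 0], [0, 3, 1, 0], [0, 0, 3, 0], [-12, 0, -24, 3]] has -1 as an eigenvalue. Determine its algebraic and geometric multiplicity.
algebraic multiplicity 1, geometric multiplicity 1

The characteristic polynomial is (x - 3)^3(x + 1), so the factor x + 1 appears with exponent 1: the algebraic multiplicity is 1.

rank(A + I) = 3, so the eigenspace has dimension 4 - 3 = 1: the geometric multiplicity is 1.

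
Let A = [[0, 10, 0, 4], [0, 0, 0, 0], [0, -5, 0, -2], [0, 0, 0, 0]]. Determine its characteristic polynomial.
χ_A(x) = x^4

xI - A = [[x, -10, 0, -4], [0, x, 0, 0], [0, 5, x, 2], [0, 0, 0, x]].

Expanding det(xI - A) along the first row:
det(xI - A) = + (x)·det([[x, 0, 0], [5, x, 2], [0, 0, x]]) - (-10)·det([[0, 0, 0], [0, x, 2], [0, 0, x]]) + (0)·det([[0, x, 0], [0, 5, 2], [0, 0, x]]) - (-4)·det([[0, x, 0], [0, 5, x], [0, 0, 0]]).

Evaluating gives χ_A(x) = x^4.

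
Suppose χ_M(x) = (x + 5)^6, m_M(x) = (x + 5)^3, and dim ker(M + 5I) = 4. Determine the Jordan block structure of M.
λ = -5: algebraic multiplicity 6 (exponent in χ_M), largest block size 3 (exponent in m_M), 4 blocks (geometric multiplicity). These force block sizes [3, 1, 1, 1].

Jordan blocks: (-5, 3), (-5, 1), (-5, 1), (-5, 1)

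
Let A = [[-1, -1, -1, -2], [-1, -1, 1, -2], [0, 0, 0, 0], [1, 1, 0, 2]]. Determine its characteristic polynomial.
xI - A = [[x + 1, 1, 1, 2], [1, x + 1, -1, 2], [0, 0, x, 0], [-1, -1, 0, x - 2]].

Expanding det(xI - A) along the first row:
det(xI - A) = + (x + 1)·det([[x + 1, -1, 2], [0, x, 0], [-1, 0, x - 2]]) - (1)·det([[1, -1, 2], [0, x, 0], [-1, 0, x - 2]]) + (1)·det([[1, x + 1, 2], [0, 0, 0], [-1, -1, x - 2]]) - (2)·det([[1, x + 1, -1], [0, 0, x], [-1, -1, 0]]).

Evaluating gives χ_A(x) = x^4.

χ_A(x) = x^4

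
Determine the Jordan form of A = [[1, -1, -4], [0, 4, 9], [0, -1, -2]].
The characteristic polynomial is det(xI - A) = (x - 1)^3, so the eigenvalues are 1 (algebraic multiplicity 3).

For λ = 1: rank(A - I) = 2, rank((A - I)^2) = 1, rank((A - I)^3) = 0. The eigenspace has dimension 3 - 2 = 1, so there is 1 Jordan block; the rank sequence gives block sizes [3].

Assembling the blocks gives the Jordan form J above.

J = [[1, 1, 0], [0, 1, 1], [0, 0, 1]]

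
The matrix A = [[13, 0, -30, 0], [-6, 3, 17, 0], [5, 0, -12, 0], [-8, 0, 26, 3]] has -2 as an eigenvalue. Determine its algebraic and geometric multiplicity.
The characteristic polynomial is (x - 3)^3(x + 2), so the factor x + 2 appears with exponent 1: the algebraic multiplicity is 1.

rank(A + 2I) = 3, so the eigenspace has dimension 4 - 3 = 1: the geometric multiplicity is 1.

algebraic multiplicity 1, geometric multiplicity 1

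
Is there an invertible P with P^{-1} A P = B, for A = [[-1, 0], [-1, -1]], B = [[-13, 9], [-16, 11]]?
Two matrices over a field are similar if and only if they have the same invariant factors.

Both A and B have characteristic polynomial (x + 1)^2 and minimal polynomial (x + 1)^2. Computing further, both have invariant factors (x + 1)^2. Hence A and B are similar.

Yes.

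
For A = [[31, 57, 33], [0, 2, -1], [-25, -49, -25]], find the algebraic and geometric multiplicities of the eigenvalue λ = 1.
algebraic multiplicity 2, geometric multiplicity 1

The characteristic polynomial is (x - 6)(x - 1)^2, so the factor x - 1 appears with exponent 2: the algebraic multiplicity is 2.

rank(A - I) = 2, so the eigenspace has dimension 3 - 2 = 1: the geometric multiplicity is 1.

Since 1 < 2, A is not diagonalizable.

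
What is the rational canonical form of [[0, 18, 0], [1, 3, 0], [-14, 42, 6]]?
R = [[6, 0, 0], [0, 0, 18], [0, 1, 3]]

The invariant factors of A (the non-unit diagonal entries of the Smith normal form of xI - A over ℚ[x]) are x - 6, (x - 6)(x + 3), each dividing the next. The characteristic polynomial is their product, (x - 6)^2(x + 3).

The rational canonical form is the block-diagonal matrix of companion matrices C(f_i):
R = [[6, 0, 0], [0, 0, 18], [0, 1, 3]].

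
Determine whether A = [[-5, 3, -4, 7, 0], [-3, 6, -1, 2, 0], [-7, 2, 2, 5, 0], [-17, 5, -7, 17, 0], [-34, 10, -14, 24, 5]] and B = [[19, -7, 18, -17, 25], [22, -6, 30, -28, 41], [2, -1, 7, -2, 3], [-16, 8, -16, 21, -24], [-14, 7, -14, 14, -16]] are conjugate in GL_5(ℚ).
Two matrices over a field are similar if and only if they have the same invariant factors.

Both A and B have characteristic polynomial (x - 5)^5 and minimal polynomial (x - 5)^2. Computing further, both have invariant factors x - 5, (x - 5)^2, (x - 5)^2. Hence A and B are similar.

Yes.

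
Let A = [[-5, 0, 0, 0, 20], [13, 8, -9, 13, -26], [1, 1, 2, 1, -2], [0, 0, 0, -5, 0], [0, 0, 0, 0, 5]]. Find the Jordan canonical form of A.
J = [[-5, 0, 0, 0, 0], [0, -5, 0, 0, 0], [0, 0, 5, 1, 0], [0, 0, 0, 5, 0], [0, 0, 0, 0, 5]]

The characteristic polynomial is det(xI - A) = (x - 5)^3(x + 5)^2, so the eigenvalues are -5 (algebraic multiplicity 2), 5 (algebraic multiplicity 3).

For λ = -5: rank(A + 5I) = 3. The eigenspace has dimension 5 - 3 = 2, so there are 2 Jordan blocks; the rank sequence gives block sizes [1, 1].

For λ = 5: rank(A - 5I) = 3, rank((A - 5I)^2) = 2. The eigenspace has dimension 5 - 3 = 2, so there are 2 Jordan blocks; the rank sequence gives block sizes [2, 1].

Assembling the blocks gives the Jordan form J above.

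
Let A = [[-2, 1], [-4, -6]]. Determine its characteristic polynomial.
xI - A = [[x + 2, -1], [4, x + 6]].

Expanding det(xI - A) along the first row:
det(xI - A) = + (x + 2)·det([[x + 6]]) - (-1)·det([[4]]).

Evaluating gives χ_A(x) = x^2 + 8x + 16 = (x + 4)^2.

χ_A(x) = (x + 4)^2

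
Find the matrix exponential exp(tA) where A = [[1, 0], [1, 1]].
e^{tA} = [[e^{t}, 0], [t*e^{t}, e^{t}]]

A has Jordan form J = [[1, 1], [0, 1]] with A = PJP^{-1}, so e^{tA} = P e^{tJ} P^{-1}.

For a Jordan block J_k(λ), e^{tJ_k(λ)} = e^{λt} · (I + tN + t^2 N^2/2! + ... + t^{k-1} N^{k-1}/(k-1)!) where N is the nilpotent superdiagonal part.

Assembling the blocks and conjugating back gives the entries of e^{tA} as shown above.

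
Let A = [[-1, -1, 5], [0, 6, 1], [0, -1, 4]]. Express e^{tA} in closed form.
e^{tA} = [[e^{-t}, -t*e^{5*t}, ((1 - t)*e^{6*t} - 1)*e^{-t}], [0, (t + 1)*e^{5*t}, t*e^{5*t}], [0, -t*e^{5*t}, (1 - t)*e^{5*t}]]

A has Jordan form J = [[-1, 0, 0], [0, 5, 1], [0, 0, 5]] with A = PJP^{-1}, so e^{tA} = P e^{tJ} P^{-1}.

For a Jordan block J_k(λ), e^{tJ_k(λ)} = e^{λt} · (I + tN + t^2 N^2/2! + ... + t^{k-1} N^{k-1}/(k-1)!) where N is the nilpotent superdiagonal part.

Assembling the blocks and conjugating back gives the entries of e^{tA} as shown above.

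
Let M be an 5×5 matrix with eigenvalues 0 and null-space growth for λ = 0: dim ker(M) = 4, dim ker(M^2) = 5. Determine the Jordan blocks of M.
λ = 0: successive nullity increments [4, 1] count blocks of size ≥ k; block sizes are [2, 1, 1, 1].

Jordan blocks: (0, 2), (0, 1), (0, 1), (0, 1)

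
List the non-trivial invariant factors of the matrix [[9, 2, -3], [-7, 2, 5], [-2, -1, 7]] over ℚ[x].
(x - 6)^3

The Jordan structure of A has elementary divisors (x - 6)^3. Arranging the block sizes at each eigenvalue in decreasing order and taking row products gives the invariant factors.

Invariant factors (smallest first, each dividing the next): (x - 6)^3.

Check: the last factor (x - 6)^3 is the minimal polynomial, and the product (x - 6)^3 is the characteristic polynomial.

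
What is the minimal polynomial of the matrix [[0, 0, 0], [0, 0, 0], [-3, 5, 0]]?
m_A(x) = x^2

The characteristic polynomial factors as x^3. The minimal polynomial is ∏(x - λ)^{k_λ} where k_λ is the size of the largest Jordan block at λ.

For λ = 0: rank(A) = 1, and the largest Jordan block has size 2 (the smallest k with rank(A^k) = rank(A^(k+1))).

So m_A(x) = x^2.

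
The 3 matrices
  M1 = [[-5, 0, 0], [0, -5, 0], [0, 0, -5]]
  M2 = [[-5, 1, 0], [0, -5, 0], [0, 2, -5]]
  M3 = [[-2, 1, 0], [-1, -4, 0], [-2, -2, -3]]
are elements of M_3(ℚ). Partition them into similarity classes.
Characteristic polynomials: χ_{M1} = (x + 5)^3, χ_{M2} = (x + 5)^3, χ_{M3} = (x + 3)^3.

{M1}: invariant factors x + 5, x + 5, x + 5.

{M2}: invariant factors x + 5, (x + 5)^2.

{M3}: invariant factors x + 3, (x + 3)^2.

Matrices are similar if and only if their invariant-factor lists agree; the partition into similarity classes is {M1}, {M2}, {M3}.

3 classes: {M1}, {M2}, {M3}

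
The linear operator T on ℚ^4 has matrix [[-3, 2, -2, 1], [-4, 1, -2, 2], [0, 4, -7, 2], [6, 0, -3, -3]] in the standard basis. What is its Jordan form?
The characteristic polynomial is det(xI - A) = (x + 3)^4, so the eigenvalues are -3 (algebraic multiplicity 4).

For λ = -3: rank(A + 3I) = 2, rank((A + 3I)^2) = 1, rank((A + 3I)^3) = 0. The eigenspace has dimension 4 - 2 = 2, so there are 2 Jordan blocks; the rank sequence gives block sizes [3, 1].

Assembling the blocks gives the Jordan form J above.

J = [[-3, 1, 0, 0], [0, -3, 1, 0], [0, 0, -3, 0], [0, 0, 0, -3]]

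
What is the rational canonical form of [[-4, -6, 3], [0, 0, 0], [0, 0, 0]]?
R = [[0, 0, 0], [0, 0, 0], [0, 1, -4]]

The invariant factors of A (the non-unit diagonal entries of the Smith normal form of xI - A over ℚ[x]) are x, x(x + 4), each dividing the next. The characteristic polynomial is their product, x^2(x + 4).

The rational canonical form is the block-diagonal matrix of companion matrices C(f_i):
R = [[0, 0, 0], [0, 0, 0], [0, 1, -4]].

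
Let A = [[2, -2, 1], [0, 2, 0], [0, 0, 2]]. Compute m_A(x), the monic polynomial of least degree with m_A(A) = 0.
The characteristic polynomial factors as (x - 2)^3. The minimal polynomial is ∏(x - λ)^{k_λ} where k_λ is the size of the largest Jordan block at λ.

For λ = 2: rank(A - 2I) = 1, and the largest Jordan block has size 2 (the smallest k with rank((A - 2I)^k) = rank((A - 2I)^(k+1))).

So m_A(x) = (x - 2)^2.

m_A(x) = (x - 2)^2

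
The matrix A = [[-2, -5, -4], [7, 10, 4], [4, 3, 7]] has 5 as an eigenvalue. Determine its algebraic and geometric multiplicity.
algebraic multiplicity 3, geometric multiplicity 1

The characteristic polynomial is (x - 5)^3, so the factor x - 5 appears with exponent 3: the algebraic multiplicity is 3.

rank(A - 5I) = 2, so the eigenspace has dimension 3 - 2 = 1: the geometric multiplicity is 1.

Since 1 < 3, A is not diagonalizable.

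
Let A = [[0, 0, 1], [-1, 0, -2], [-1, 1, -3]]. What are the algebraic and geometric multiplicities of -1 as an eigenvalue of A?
The characteristic polynomial is (x + 1)^3, so the factor x + 1 appears with exponent 3: the algebraic multiplicity is 3.

rank(A + I) = 2, so the eigenspace has dimension 3 - 2 = 1: the geometric multiplicity is 1.

Since 1 < 3, A is not diagonalizable.

algebraic multiplicity 3, geometric multiplicity 1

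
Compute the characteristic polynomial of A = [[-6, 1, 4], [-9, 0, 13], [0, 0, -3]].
xI - A = [[x + 6, -1, -4], [9, x, -13], [0, 0, x + 3]].

Expanding det(xI - A) along the first row:
det(xI - A) = + (x + 6)·det([[x, -13], [0, x + 3]]) - (-1)·det([[9, -13], [0, x + 3]]) + (-4)·det([[9, x], [0, 0]]).

Evaluating gives χ_A(x) = x^3 + 9x^2 + 27x + 27 = (x + 3)^3.

χ_A(x) = (x + 3)^3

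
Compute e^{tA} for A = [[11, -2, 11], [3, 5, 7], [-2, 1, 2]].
A has Jordan form J = [[6, 1, 0], [0, 6, 1], [0, 0, 6]] with A = PJP^{-1}, so e^{tA} = P e^{tJ} P^{-1}.

For a Jordan block J_k(λ), e^{tJ_k(λ)} = e^{λt} · (I + tN + t^2 N^2/2! + ... + t^{k-1} N^{k-1}/(k-1)!) where N is the nilpotent superdiagonal part.

Assembling the blocks and conjugating back gives the entries of e^{tA} as shown above.

e^{tA} = [[(-3*t^2 + 10*t + 2)*e^{6*t}/2, t*(3*t - 4)*e^{6*t}/2, t*(22 - 3*t)*e^{6*t}/2], [t*(3 - t)*e^{6*t}, (t^2 - t + 1)*e^{6*t}, t*(7 - t)*e^{6*t}], [t*(t - 4)*e^{6*t}/2, t*(2 - t)*e^{6*t}/2, (t^2 - 8*t + 2)*e^{6*t}/2]]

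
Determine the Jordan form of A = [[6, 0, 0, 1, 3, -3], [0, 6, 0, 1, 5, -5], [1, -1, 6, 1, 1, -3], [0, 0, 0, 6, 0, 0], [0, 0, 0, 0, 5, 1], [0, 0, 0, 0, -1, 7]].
J = [[6, 1, 0, 0, 0, 0], [0, 6, 0, 0, 0, 0], [0, 0, 6, 1, 0, 0], [0, 0, 0, 6, 0, 0], [0, 0, 0, 0, 6, 1], [0, 0, 0, 0, 0, 6]]

The characteristic polynomial is det(xI - A) = (x - 6)^6, so the eigenvalues are 6 (algebraic multiplicity 6).

For λ = 6: rank(A - 6I) = 3, rank((A - 6I)^2) = 0. The eigenspace has dimension 6 - 3 = 3, so there are 3 Jordan blocks; the rank sequence gives block sizes [2, 2, 2].

Assembling the blocks gives the Jordan form J above.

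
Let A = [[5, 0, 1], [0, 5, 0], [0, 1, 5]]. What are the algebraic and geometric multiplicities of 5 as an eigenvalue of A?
algebraic multiplicity 3, geometric multiplicity 1

The characteristic polynomial is (x - 5)^3, so the factor x - 5 appears with exponent 3: the algebraic multiplicity is 3.

rank(A - 5I) = 2, so the eigenspace has dimension 3 - 2 = 1: the geometric multiplicity is 1.

Since 1 < 3, A is not diagonalizable.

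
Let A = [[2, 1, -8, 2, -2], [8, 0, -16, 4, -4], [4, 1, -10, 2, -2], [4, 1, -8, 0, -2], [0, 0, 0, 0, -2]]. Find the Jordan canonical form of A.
J = [[-2, 1, 0, 0, 0], [0, -2, 0, 0, 0], [0, 0, -2, 0, 0], [0, 0, 0, -2, 0], [0, 0, 0, 0, -2]]

The characteristic polynomial is det(xI - A) = (x + 2)^5, so the eigenvalues are -2 (algebraic multiplicity 5).

For λ = -2: rank(A + 2I) = 1, rank((A + 2I)^2) = 0. The eigenspace has dimension 5 - 1 = 4, so there are 4 Jordan blocks; the rank sequence gives block sizes [2, 1, 1, 1].

Assembling the blocks gives the Jordan form J above.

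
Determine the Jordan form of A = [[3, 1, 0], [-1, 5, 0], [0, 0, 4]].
J = [[4, 1, 0], [0, 4, 0], [0, 0, 4]]

The characteristic polynomial is det(xI - A) = (x - 4)^3, so the eigenvalues are 4 (algebraic multiplicity 3).

For λ = 4: rank(A - 4I) = 1, rank((A - 4I)^2) = 0. The eigenspace has dimension 3 - 1 = 2, so there are 2 Jordan blocks; the rank sequence gives block sizes [2, 1].

Assembling the blocks gives the Jordan form J above.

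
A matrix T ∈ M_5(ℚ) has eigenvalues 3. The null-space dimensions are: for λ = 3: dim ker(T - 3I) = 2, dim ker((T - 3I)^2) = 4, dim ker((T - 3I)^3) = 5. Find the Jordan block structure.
λ = 3: successive nullity increments [2, 2, 1] count blocks of size ≥ k; block sizes are [3, 2].

Jordan blocks: (3, 3), (3, 2)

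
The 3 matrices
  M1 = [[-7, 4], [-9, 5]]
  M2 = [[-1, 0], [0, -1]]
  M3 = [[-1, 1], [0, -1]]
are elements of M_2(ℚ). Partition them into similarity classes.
2 classes: {M1, M3}, {M2}

Characteristic polynomials: χ_{M1} = (x + 1)^2, χ_{M2} = (x + 1)^2, χ_{M3} = (x + 1)^2.

{M1, M3}: invariant factors (x + 1)^2.

{M2}: invariant factors x + 1, x + 1.

Matrices are similar if and only if their invariant-factor lists agree; the partition into similarity classes is {M1, M3}, {M2}.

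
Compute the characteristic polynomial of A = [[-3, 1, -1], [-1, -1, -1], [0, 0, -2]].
xI - A = [[x + 3, -1, 1], [1, x + 1, 1], [0, 0, x + 2]].

Expanding det(xI - A) along the first row:
det(xI - A) = + (x + 3)·det([[x + 1, 1], [0, x + 2]]) - (-1)·det([[1, 1], [0, x + 2]]) + (1)·det([[1, x + 1], [0, 0]]).

Evaluating gives χ_A(x) = x^3 + 6x^2 + 12x + 8 = (x + 2)^3.

χ_A(x) = (x + 2)^3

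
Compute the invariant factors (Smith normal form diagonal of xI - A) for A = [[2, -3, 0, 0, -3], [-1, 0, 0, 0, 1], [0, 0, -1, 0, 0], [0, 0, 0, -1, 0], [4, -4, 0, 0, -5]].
x + 1, x + 1, x + 1, (x + 1)^2

The Jordan structure of A has elementary divisors (x + 1)^2, (x + 1), (x + 1), (x + 1). Arranging the block sizes at each eigenvalue in decreasing order and taking row products gives the invariant factors.

Invariant factors (smallest first, each dividing the next): x + 1, x + 1, x + 1, (x + 1)^2.

Check: the last factor (x + 1)^2 is the minimal polynomial, and the product (x + 1)^5 is the characteristic polynomial.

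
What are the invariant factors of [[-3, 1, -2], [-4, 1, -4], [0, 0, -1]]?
The Jordan structure of A has elementary divisors (x + 1)^2, (x + 1). Arranging the block sizes at each eigenvalue in decreasing order and taking row products gives the invariant factors.

Invariant factors (smallest first, each dividing the next): x + 1, (x + 1)^2.

Check: the last factor (x + 1)^2 is the minimal polynomial, and the product (x + 1)^3 is the characteristic polynomial.

x + 1, (x + 1)^2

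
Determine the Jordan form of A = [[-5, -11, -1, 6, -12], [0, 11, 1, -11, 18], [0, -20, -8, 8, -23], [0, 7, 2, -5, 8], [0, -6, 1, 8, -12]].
The characteristic polynomial is det(xI - A) = (x + 2)^2(x + 5)^3, so the eigenvalues are -5 (algebraic multiplicity 3), -2 (algebraic multiplicity 2).

For λ = -5: rank(A + 5I) = 4, rank((A + 5I)^2) = 3, rank((A + 5I)^3) = 2. The eigenspace has dimension 5 - 4 = 1, so there is 1 Jordan block; the rank sequence gives block sizes [3].

For λ = -2: rank(A + 2I) = 4, rank((A + 2I)^2) = 3. The eigenspace has dimension 5 - 4 = 1, so there is 1 Jordan block; the rank sequence gives block sizes [2].

Assembling the blocks gives the Jordan form J above.

J = [[-5, 1, 0, 0, 0], [0, -5, 1, 0, 0], [0, 0, -5, 0, 0], [0, 0, 0, -2, 1], [0, 0, 0, 0, -2]]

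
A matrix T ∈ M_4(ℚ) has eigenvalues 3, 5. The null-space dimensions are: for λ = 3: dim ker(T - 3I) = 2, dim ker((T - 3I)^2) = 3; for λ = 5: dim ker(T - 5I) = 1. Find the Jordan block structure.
Jordan blocks: (3, 2), (3, 1), (5, 1)

λ = 3: successive nullity increments [2, 1] count blocks of size ≥ k; block sizes are [2, 1].
λ = 5: successive nullity increments [1] count blocks of size ≥ k; block sizes are [1].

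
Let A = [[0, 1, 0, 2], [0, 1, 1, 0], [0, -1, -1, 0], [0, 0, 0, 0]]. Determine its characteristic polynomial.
χ_A(x) = x^4

xI - A = [[x, -1, 0, -2], [0, x - 1, -1, 0], [0, 1, x + 1, 0], [0, 0, 0, x]].

Expanding det(xI - A) along the first row:
det(xI - A) = + (x)·det([[x - 1, -1, 0], [1, x + 1, 0], [0, 0, x]]) - (-1)·det([[0, -1, 0], [0, x + 1, 0], [0, 0, x]]) + (0)·det([[0, x - 1, 0], [0, 1, 0], [0, 0, x]]) - (-2)·det([[0, x - 1, -1], [0, 1, x + 1], [0, 0, 0]]).

Evaluating gives χ_A(x) = x^4.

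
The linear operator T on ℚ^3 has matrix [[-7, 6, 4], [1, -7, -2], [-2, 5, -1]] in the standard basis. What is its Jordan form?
The characteristic polynomial is det(xI - A) = (x + 5)^3, so the eigenvalues are -5 (algebraic multiplicity 3).

For λ = -5: rank(A + 5I) = 2, rank((A + 5I)^2) = 1, rank((A + 5I)^3) = 0. The eigenspace has dimension 3 - 2 = 1, so there is 1 Jordan block; the rank sequence gives block sizes [3].

Assembling the blocks gives the Jordan form J above.

J = [[-5, 1, 0], [0, -5, 1], [0, 0, -5]]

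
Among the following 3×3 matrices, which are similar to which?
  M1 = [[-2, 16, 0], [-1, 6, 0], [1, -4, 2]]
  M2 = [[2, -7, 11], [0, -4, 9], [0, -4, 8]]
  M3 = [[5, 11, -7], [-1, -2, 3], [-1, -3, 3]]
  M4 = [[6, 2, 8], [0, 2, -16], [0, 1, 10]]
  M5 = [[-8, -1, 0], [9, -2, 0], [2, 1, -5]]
4 classes: {M1}, {M2, M3}, {M4}, {M5}

Characteristic polynomials: χ_{M1} = (x - 2)^3, χ_{M2} = (x - 2)^3, χ_{M3} = (x - 2)^3, χ_{M4} = (x - 6)^3, χ_{M5} = (x + 5)^3.

{M1}: invariant factors x - 2, (x - 2)^2.

{M2, M3}: invariant factors (x - 2)^3.

{M4}: invariant factors x - 6, (x - 6)^2.

{M5}: invariant factors (x + 5)^3.

Matrices are similar if and only if their invariant-factor lists agree; the partition into similarity classes is {M1}, {M2, M3}, {M4}, {M5}.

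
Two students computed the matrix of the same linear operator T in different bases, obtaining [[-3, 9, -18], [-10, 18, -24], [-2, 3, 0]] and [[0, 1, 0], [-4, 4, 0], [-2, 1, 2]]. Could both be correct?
No.

trace(A) = 15 but trace(B) = 6. The trace is a similarity invariant, so A and B are not similar.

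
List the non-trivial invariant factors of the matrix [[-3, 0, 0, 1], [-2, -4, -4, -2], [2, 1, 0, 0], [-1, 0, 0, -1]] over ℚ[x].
(x + 2)^2, (x + 2)^2

The Jordan structure of A has elementary divisors (x + 2)^2, (x + 2)^2. Arranging the block sizes at each eigenvalue in decreasing order and taking row products gives the invariant factors.

Invariant factors (smallest first, each dividing the next): (x + 2)^2, (x + 2)^2.

Check: the last factor (x + 2)^2 is the minimal polynomial, and the product (x + 2)^4 is the characteristic polynomial.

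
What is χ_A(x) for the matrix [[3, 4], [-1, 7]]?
χ_A(x) = (x - 5)^2

xI - A = [[x - 3, -4], [1, x - 7]].

Expanding det(xI - A) along the first row:
det(xI - A) = + (x - 3)·det([[x - 7]]) - (-4)·det([[1]]).

Evaluating gives χ_A(x) = x^2 - 10x + 25 = (x - 5)^2.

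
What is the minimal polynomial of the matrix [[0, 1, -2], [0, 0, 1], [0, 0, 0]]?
m_A(x) = x^3

The characteristic polynomial factors as x^3. The minimal polynomial is ∏(x - λ)^{k_λ} where k_λ is the size of the largest Jordan block at λ.

For λ = 0: rank(A) = 2, and the largest Jordan block has size 3 (the smallest k with rank(A^k) = rank(A^(k+1))).

So m_A(x) = x^3.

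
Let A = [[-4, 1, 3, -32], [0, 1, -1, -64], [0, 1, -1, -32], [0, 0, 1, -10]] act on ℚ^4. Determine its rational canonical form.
The invariant factors of A (the non-unit diagonal entries of the Smith normal form of xI - A over ℚ[x]) are x + 4, (x + 2)(x + 4)^2, each dividing the next. The characteristic polynomial is their product, (x + 2)(x + 4)^3.

The rational canonical form is the block-diagonal matrix of companion matrices C(f_i):
R = [[-4, 0, 0, 0], [0, 0, 0, -32], [0, 1, 0, -32], [0, 0, 1, -10]].

R = [[-4, 0, 0, 0], [0, 0, 0, -32], [0, 1, 0, -32], [0, 0, 1, -10]]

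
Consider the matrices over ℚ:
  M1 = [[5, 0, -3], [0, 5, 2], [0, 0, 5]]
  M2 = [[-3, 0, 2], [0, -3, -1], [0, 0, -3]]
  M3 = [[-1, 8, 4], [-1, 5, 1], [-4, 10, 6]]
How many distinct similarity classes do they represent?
3 classes: {M1}, {M2}, {M3}

Characteristic polynomials: χ_{M1} = (x - 5)^3, χ_{M2} = (x + 3)^3, χ_{M3} = (x - 4)(x - 3)^2.

{M1}: invariant factors x - 5, (x - 5)^2.

{M2}: invariant factors x + 3, (x + 3)^2.

{M3}: invariant factors (x - 4)(x - 3)^2.

Matrices are similar if and only if their invariant-factor lists agree; the partition into similarity classes is {M1}, {M2}, {M3}.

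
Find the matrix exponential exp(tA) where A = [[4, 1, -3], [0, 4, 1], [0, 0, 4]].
A has Jordan form J = [[4, 1, 0], [0, 4, 1], [0, 0, 4]] with A = PJP^{-1}, so e^{tA} = P e^{tJ} P^{-1}.

For a Jordan block J_k(λ), e^{tJ_k(λ)} = e^{λt} · (I + tN + t^2 N^2/2! + ... + t^{k-1} N^{k-1}/(k-1)!) where N is the nilpotent superdiagonal part.

Assembling the blocks and conjugating back gives the entries of e^{tA} as shown above.

e^{tA} = [[e^{4*t}, t*e^{4*t}, t*(t - 6)*e^{4*t}/2], [0, e^{4*t}, t*e^{4*t}], [0, 0, e^{4*t}]]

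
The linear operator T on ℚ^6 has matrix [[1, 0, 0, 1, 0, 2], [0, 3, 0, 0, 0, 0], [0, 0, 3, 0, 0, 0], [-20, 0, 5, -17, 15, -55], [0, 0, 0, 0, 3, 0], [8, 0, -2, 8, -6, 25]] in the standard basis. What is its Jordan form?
J = [[3, 1, 0, 0, 0, 0], [0, 3, 1, 0, 0, 0], [0, 0, 3, 0, 0, 0], [0, 0, 0, 3, 0, 0], [0, 0, 0, 0, 3, 0], [0, 0, 0, 0, 0, 3]]

The characteristic polynomial is det(xI - A) = (x - 3)^6, so the eigenvalues are 3 (algebraic multiplicity 6).

For λ = 3: rank(A - 3I) = 2, rank((A - 3I)^2) = 1, rank((A - 3I)^3) = 0. The eigenspace has dimension 6 - 2 = 4, so there are 4 Jordan blocks; the rank sequence gives block sizes [3, 1, 1, 1].

Assembling the blocks gives the Jordan form J above.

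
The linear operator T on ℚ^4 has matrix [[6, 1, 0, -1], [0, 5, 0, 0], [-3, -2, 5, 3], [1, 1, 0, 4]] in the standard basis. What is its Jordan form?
J = [[5, 1, 0, 0], [0, 5, 0, 0], [0, 0, 5, 1], [0, 0, 0, 5]]

The characteristic polynomial is det(xI - A) = (x - 5)^4, so the eigenvalues are 5 (algebraic multiplicity 4).

For λ = 5: rank(A - 5I) = 2, rank((A - 5I)^2) = 0. The eigenspace has dimension 4 - 2 = 2, so there are 2 Jordan blocks; the rank sequence gives block sizes [2, 2].

Assembling the blocks gives the Jordan form J above.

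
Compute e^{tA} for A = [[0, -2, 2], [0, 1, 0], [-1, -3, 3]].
e^{tA} = [[(2 - e^{t})*e^{t}, 2*(t - 2*e^{t} + 2)*e^{t}, 2*(e^{t} - 1)*e^{t}], [0, e^{t}, 0], [(1 - e^{t})*e^{t}, (t - 4*e^{t} + 4)*e^{t}, (2*e^{t} - 1)*e^{t}]]

A has Jordan form J = [[1, 1, 0], [0, 1, 0], [0, 0, 2]] with A = PJP^{-1}, so e^{tA} = P e^{tJ} P^{-1}.

For a Jordan block J_k(λ), e^{tJ_k(λ)} = e^{λt} · (I + tN + t^2 N^2/2! + ... + t^{k-1} N^{k-1}/(k-1)!) where N is the nilpotent superdiagonal part.

Assembling the blocks and conjugating back gives the entries of e^{tA} as shown above.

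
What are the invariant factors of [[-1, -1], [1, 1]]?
x^2

The Jordan structure of A has elementary divisors x^2. Arranging the block sizes at each eigenvalue in decreasing order and taking row products gives the invariant factors.

Invariant factors (smallest first, each dividing the next): x^2.

Check: the last factor x^2 is the minimal polynomial, and the product x^2 is the characteristic polynomial.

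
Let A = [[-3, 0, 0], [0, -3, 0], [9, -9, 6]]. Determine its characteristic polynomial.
xI - A = [[x + 3, 0, 0], [0, x + 3, 0], [-9, 9, x - 6]].

Expanding det(xI - A) along the first row:
det(xI - A) = + (x + 3)·det([[x + 3, 0], [9, x - 6]]) - (0)·det([[0, 0], [-9, x - 6]]) + (0)·det([[0, x + 3], [-9, 9]]).

Evaluating gives χ_A(x) = x^3 - 27x - 54 = (x - 6)(x + 3)^2.

χ_A(x) = (x - 6)(x + 3)^2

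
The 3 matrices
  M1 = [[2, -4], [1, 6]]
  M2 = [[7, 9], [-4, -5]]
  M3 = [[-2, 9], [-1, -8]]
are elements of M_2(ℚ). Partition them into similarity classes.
3 classes: {M1}, {M2}, {M3}

Characteristic polynomials: χ_{M1} = (x - 4)^2, χ_{M2} = (x - 1)^2, χ_{M3} = (x + 5)^2.

{M1}: invariant factors (x - 4)^2.

{M2}: invariant factors (x - 1)^2.

{M3}: invariant factors (x + 5)^2.

Matrices are similar if and only if their invariant-factor lists agree; the partition into similarity classes is {M1}, {M2}, {M3}.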